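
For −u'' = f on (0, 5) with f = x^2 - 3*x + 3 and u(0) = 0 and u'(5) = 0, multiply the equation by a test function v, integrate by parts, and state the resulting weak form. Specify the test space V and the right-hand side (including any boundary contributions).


V = {v ∈ H^1(0, 5) : v(0) = 0} (test functions vanish at x = 0 where u is specified); weak form: ∫_0^5 u'v' dx = ∫_0^5 (x^2 - 3*x + 3) v dx for all v ∈ V.

Multiply both sides by a test function v and integrate from 0 to 5:
  ∫_0^5 −u''(x) v(x) dx = ∫_0^5 f(x) v(x) dx.
Integrate the LHS by parts once:
  ∫_0^5 −u'' v dx = −[u'(x) v(x)]_0^5 + ∫_0^5 u'(x) v'(x) dx.
Thus ∫_0^5 u'(x) v'(x) dx = ∫_0^5 f(x) v(x) dx + [u'(x) v(x)]_0^5.
Choose V so that boundary terms are either known or forced to vanish.
Mixed BC: u(0) = 0 (Dirichlet) and u'(5) = 0 (Neumann). Define V = {v ∈ H^1(0, 5) : v(0) = 0}. Then [u' v]_0^5 = u'(5)·v(5) − u'(0)·0 = 0.
Weak formulation: find u (satisfying any essential BC) such that ∫_0^5 u'(x) v'(x) dx = ∫_0^5 f v dx for all v ∈ V (Dirichlet at 0 absorbed into V; the Neumann datum at x = 5 is zero, so no boundary term remains).
Substituting f(x) = x^2 - 3*x + 3, the right-hand side is ∫_0^5 (x^2 - 3*x + 3) v dx.


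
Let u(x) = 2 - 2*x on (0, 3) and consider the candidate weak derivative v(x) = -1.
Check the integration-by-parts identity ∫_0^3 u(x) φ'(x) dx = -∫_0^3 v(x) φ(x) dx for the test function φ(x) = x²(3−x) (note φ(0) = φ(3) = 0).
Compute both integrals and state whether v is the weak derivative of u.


LHS = 27/2, RHS = 27/4. No, v is not the weak derivative of u.

u(x) = 2 - 2*x, classical derivative u'(x) = -2.
φ(x) = x²(3−x), so φ'(x) = 3*x*(2 - x).
Note φ(0) = φ(3) = 0, so the boundary term u·φ vanishes.
LHS = ∫_0^3 u(x) φ'(x) dx = ∫_0^3 (6*x^3 - 18*x^2 + 12*x) dx. Term by term:
  ∫_0^3 6*x^3 dx = 243/2;  ∫_0^3 -18*x^2 dx = -162;  ∫_0^3 12*x dx = 54.
Sum: 243/2 − 162 + 54 = 27/2.
So LHS = 27/2.
∫_0^3 v(x) φ(x) dx = ∫_0^3 (x^3 - 3*x^2) dx. Term by term:
  ∫_0^3 x^3 dx = 81/4;  ∫_0^3 -3*x^2 dx = -27.
Sum: 81/4 − 27 = -27/4.
So RHS = -∫_0^3 v(x) φ(x) dx = 27/4.
LHS − RHS = 27/4 ≠ 0, so the identity fails.
(For a valid weak derivative the identity must hold for EVERY test function, in particular this one. The failure shows v is NOT the weak derivative of u.)
Correct weak derivative would be u'(x) = -2.


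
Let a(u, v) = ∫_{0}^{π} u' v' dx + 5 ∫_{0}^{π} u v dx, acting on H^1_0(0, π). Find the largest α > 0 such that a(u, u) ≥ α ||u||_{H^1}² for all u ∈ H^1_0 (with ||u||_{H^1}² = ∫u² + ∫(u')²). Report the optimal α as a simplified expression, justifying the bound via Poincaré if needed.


α = 1

Coercivity of a(·,·) on H^1_0(0, π) means a(u, u) ≥ α ||u||_{H^1}² for every u ∈ H^1_0.
The interval has length L = π, and Poincaré/coercivity depend only on L. Here a(u, u) = ∫(u')² + (5)·∫u².
Here c = 5 ≥ 1, so a(u,u) = ∫(u')² + c∫u² ≥ ∫(u')² + ∫u² = ||u||_{H^1}², i.e. α = 1 works. No larger α is possible: a(u,u) ≥ α||u||_{H^1}² means (1−α)∫(u')² ≥ (α−c)∫u², and for the modes u_n = sin(nπ(x−x₀)/L) (x₀ the left endpoint) one has ∫u_n²/∫(u_n')² = (L/(nπ))² → 0, so a(u_n,u_n)/||u_n||_{H^1}² → 1. Hence the optimal constant is α = 1.
Therefore α = 1.


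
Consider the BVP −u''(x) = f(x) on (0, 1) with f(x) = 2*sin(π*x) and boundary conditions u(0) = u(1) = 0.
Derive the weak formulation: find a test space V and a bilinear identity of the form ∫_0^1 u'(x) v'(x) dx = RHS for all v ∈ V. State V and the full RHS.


V = H^1_0(0, 1) (so v(0) = v(1) = 0); weak form: ∫_0^1 u'v' dx = ∫_0^1 (2*sin(π*x)) v dx for all v ∈ V.

Multiply both sides by a test function v and integrate from 0 to 1:
  ∫_0^1 −u''(x) v(x) dx = ∫_0^1 f(x) v(x) dx.
Integrate the LHS by parts once:
  ∫_0^1 −u'' v dx = −[u'(x) v(x)]_0^1 + ∫_0^1 u'(x) v'(x) dx.
Thus ∫_0^1 u'(x) v'(x) dx = ∫_0^1 f(x) v(x) dx + [u'(x) v(x)]_0^1.
Choose V so that boundary terms are either known or forced to vanish.
u is Dirichlet: u(0) = u(1) = 0. Let V = H^1_0(0, 1); then v(0) = v(1) = 0, and [u' v]_0^1 = 0.
Weak formulation: find u (satisfying any essential BC) such that ∫_0^1 u'(x) v'(x) dx = ∫_0^1 f v dx for all v ∈ V.
Substituting f(x) = 2*sin(π*x), the right-hand side is ∫_0^1 (2*sin(π*x)) v dx.


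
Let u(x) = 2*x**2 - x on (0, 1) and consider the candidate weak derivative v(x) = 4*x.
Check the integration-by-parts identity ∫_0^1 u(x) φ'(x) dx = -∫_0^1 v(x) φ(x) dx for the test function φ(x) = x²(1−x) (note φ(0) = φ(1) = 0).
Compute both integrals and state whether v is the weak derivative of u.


LHS = -7/60, RHS = -1/5. No, v is not the weak derivative of u.

u(x) = 2*x**2 - x, classical derivative u'(x) = 4*x - 1.
φ(x) = x²(1−x), so φ'(x) = x*(2 - 3*x).
Note φ(0) = φ(1) = 0, so the boundary term u·φ vanishes.
LHS = ∫_0^1 u(x) φ'(x) dx = ∫_0^1 (-6*x^4 + 7*x^3 - 2*x^2) dx. Term by term:
  ∫_0^1 -6*x^4 dx = -6/5;  ∫_0^1 7*x^3 dx = 7/4;  ∫_0^1 -2*x^2 dx = -2/3.
Sum: -6/5 + 7/4 − 2/3 = -7/60.
So LHS = -7/60.
∫_0^1 v(x) φ(x) dx = ∫_0^1 (-4*x^4 + 4*x^3) dx. Term by term:
  ∫_0^1 -4*x^4 dx = -4/5;  ∫_0^1 4*x^3 dx = 1.
Sum: -4/5 + 1 = 1/5.
So RHS = -∫_0^1 v(x) φ(x) dx = -1/5.
LHS − RHS = 1/12 ≠ 0, so the identity fails.
(For a valid weak derivative the identity must hold for EVERY test function, in particular this one. The failure shows v is NOT the weak derivative of u.)
Correct weak derivative would be u'(x) = 4*x - 1.


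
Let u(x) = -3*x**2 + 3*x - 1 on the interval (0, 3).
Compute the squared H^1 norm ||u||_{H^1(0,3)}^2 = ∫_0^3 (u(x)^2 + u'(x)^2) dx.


||u||_{H^1}^2 = 3729/10

The H^1 norm (squared) on an interval (0, L) is
  ||u||_{H^1}^2 = ∫_0^L u(x)^2 dx + ∫_0^L u'(x)^2 dx.
Compute u'(x) = 3 - 6*x.
Then u(x)^2 = 9*x**4 - 18*x**3 + 15*x**2 - 6*x + 1 and u'(x)^2 = 36*x**2 - 36*x + 9.
Integrate each monomial from 0 to 3 using ∫_0^3 c·x^n dx = c·3^(n+1)/(n+1):
  ∫_0^3 u(x)^2 dx = ∫_0^3 (9*x^4 - 18*x^3 + 15*x^2 - 6*x + 1) dx. Term by term:
    ∫_0^3 9*x^4 dx = 2187/5;  ∫_0^3 -18*x^3 dx = -729/2;  ∫_0^3 15*x^2 dx = 135;
    ∫_0^3 -6*x dx = -27;  ∫_0^3 1 dx = 3.
  Sum: 2187/5 − 729/2 + 135 − 27 + 3 = 1839/10.
  ∫_0^3 u'(x)^2 dx = ∫_0^3 (36*x^2 - 36*x + 9) dx. Term by term:
    ∫_0^3 36*x^2 dx = 324;  ∫_0^3 -36*x dx = -162;  ∫_0^3 9 dx = 27.
  Sum: 324 − 162 + 27 = 189.
Adding: ||u||_{H^1}^2 = 1839/10 + 189 = 3729/10.


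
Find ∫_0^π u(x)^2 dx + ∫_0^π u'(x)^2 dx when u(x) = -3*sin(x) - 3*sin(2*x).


||u||_{H^1(0,π)}^2 = 63*π/2

u'(x) = -3*cos(x) - 6*cos(2*x).
Expand u² and (u')² and integrate term by term on (0, π), using: for integers n ≥ 1, ∫_0^π sin²(nx) dx = ∫_0^π cos²(nx) dx = π/2; for n ≠ n', ∫_0^π sin(nx)sin(n'x) dx = ∫_0^π cos(nx)cos(n'x) dx = 0; and by product-to-sum, ∫_0^π sin(nx)cos(n'x) dx = ½∫_0^π [sin((n+n')x) + sin((n−n')x)] dx, which is 0 when n+n' is even and 2n/(n²−n'²) when n+n' is odd (it need not vanish on (0, π)).
  u² squared terms: (-3)²·∫sin(x)² dx = 9·π/2 = 9*π/2;  (-3)²·∫sin(2x)² dx = 9·π/2 = 9*π/2.
  u² cross terms: 2·(-3)·(-3)·∫sin(x)·sin(2x) dx = 18·(0) = 0.
  So ∫_0^π u² dx = 9*π/2 + 9*π/2 + 0 = 9*π.
  (u')² squared terms: (-6)²·∫cos(2x)² dx = 36·π/2 = 18*π;  (-3)²·∫cos(x)² dx = 9·π/2 = 9*π/2.
  (u')² cross terms: 2·(-6)·(-3)·∫cos(2x)·cos(x) dx = 36·(0) = 0.
  So ∫_0^π (u')² dx = 18*π + 9*π/2 + 0 = 45*π/2.
||u||_{H^1}^2 = (9*π) + (45*π/2) = 63*π/2.


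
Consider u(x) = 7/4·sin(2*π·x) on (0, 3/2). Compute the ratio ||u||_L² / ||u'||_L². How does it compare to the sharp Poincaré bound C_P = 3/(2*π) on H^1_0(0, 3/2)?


||u||_L² / ||u'||_L² = 1/(2*π) < C_P = 3/(2*π).

u(x) = 7/4·sin(2*π·x), so u'(x) = 7*π*cos(2*π*x)/2.
Writing u(x) = A·sin(kπx/L) with A = 7/4 and k = 3, use ∫_0^L sin²(kπx/L) dx = L/2 and ∫_0^L cos²(kπx/L) dx = L/2.
u² = 49/16·sin²(2*π·x) and (u')² = 49*π^2/4·cos²(2*π·x), and each of sin², cos² integrates to L/2 = 3/4 over (0, 3/2).
∫_0^3/2 u² dx = 147/64, so ||u||_L² = 7*sqrt(3)/8.
∫_0^3/2 (u')² dx = 147*π^2/16, so ||u'||_L² = 7*sqrt(3)*π/4.
Ratio ||u||_L² / ||u'||_L² = 1/(2*π).
Sharp Poincaré constant on H^1_0(0, 3/2) is C_P = L/π = 3/(2*π), achieved by sin(2*π/3·x).
This is the k = 3 harmonic; the ratio L/(kπ) is strictly less than C_P = L/π, consistent with the sharp inequality ||u||_L² ≤ C_P ||u'||_L².


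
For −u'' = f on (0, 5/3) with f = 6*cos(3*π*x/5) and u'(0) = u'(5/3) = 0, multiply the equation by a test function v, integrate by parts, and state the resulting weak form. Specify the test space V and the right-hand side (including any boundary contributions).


V = H^1(0, 5/3) (no boundary constraint on v; u is determined up to an additive constant); weak form: ∫_0^5/3 u'v' dx = ∫_0^5/3 (6*cos(3*π*x/5)) v dx for all v ∈ V.

Multiply both sides by a test function v and integrate from 0 to 5/3:
  ∫_0^5/3 −u''(x) v(x) dx = ∫_0^5/3 f(x) v(x) dx.
Integrate the LHS by parts once:
  ∫_0^5/3 −u'' v dx = −[u'(x) v(x)]_0^5/3 + ∫_0^5/3 u'(x) v'(x) dx.
Thus ∫_0^5/3 u'(x) v'(x) dx = ∫_0^5/3 f(x) v(x) dx + [u'(x) v(x)]_0^5/3.
Choose V so that boundary terms are either known or forced to vanish.
u has homogeneous Neumann: u'(0) = u'(5/3) = 0. So [u' v]_0^5/3 = 0·v(5/3) − 0·v(0) = 0 for any v; take V = H^1(0, 5/3).
Weak formulation: find u (satisfying any essential BC) such that ∫_0^5/3 u'(x) v'(x) dx = ∫_0^5/3 f v dx for all v ∈ V (homogeneous Neumann, so boundary terms vanish).
Substituting f(x) = 6*cos(3*π*x/5), the right-hand side is ∫_0^5/3 (6*cos(3*π*x/5)) v dx.
Compatibility check (pure Neumann): taking v ≡ 1 ∈ V gives 0 = ∫_0^5/3 f dx + (0) − (0), i.e. ∫_0^5/3 f dx must equal u'(0) − u'(5/3) = 0. Indeed ∫_0^5/3 (6*cos(3*π*x/5)) dx = 0, so the data are compatible. The solution is then unique only up to an additive constant (fix it e.g. by requiring ∫_0^5/3 u dx = 0).


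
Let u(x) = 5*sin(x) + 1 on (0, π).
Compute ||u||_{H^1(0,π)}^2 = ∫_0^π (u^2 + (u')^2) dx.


||u||_{H^1(0,π)}^2 = 20 + 26*π

u'(x) = 5*cos(x).
Expand u² and (u')² and integrate term by term on (0, π), using: for integers n ≥ 1, ∫_0^π sin²(nx) dx = ∫_0^π cos²(nx) dx = π/2; for n ≠ n', ∫_0^π sin(nx)sin(n'x) dx = ∫_0^π cos(nx)cos(n'x) dx = 0; and by product-to-sum, ∫_0^π sin(nx)cos(n'x) dx = ½∫_0^π [sin((n+n')x) + sin((n−n')x)] dx, which is 0 when n+n' is even and 2n/(n²−n'²) when n+n' is odd (it need not vanish on (0, π)). For the constant mode: ∫_0^π 1 dx = π, ∫_0^π cos(nx) dx = 0, ∫_0^π sin(nx) dx = (1−(−1)^n)/n.
  u² squared terms: (1)²·∫1 dx = 1·π = π;  (5)²·∫sin(x)² dx = 25·π/2 = 25*π/2.
  u² cross terms: 2·(1)·(5)·∫1·sin(x) dx = 10·(2) = 20.
  So ∫_0^π u² dx = π + 25*π/2 + 20 = 20 + 27*π/2.
  (u')² squared terms: (5)²·∫cos(x)² dx = 25·π/2 = 25*π/2.
  So ∫_0^π (u')² dx = 25*π/2.
||u||_{H^1}^2 = (20 + 27*π/2) + (25*π/2) = 20 + 26*π.


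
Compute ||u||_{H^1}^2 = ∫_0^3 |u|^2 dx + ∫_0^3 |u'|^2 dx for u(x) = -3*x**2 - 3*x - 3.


||u||_{H^1}^2 = 16659/10

The H^1 norm (squared) on an interval (0, L) is
  ||u||_{H^1}^2 = ∫_0^L u(x)^2 dx + ∫_0^L u'(x)^2 dx.
Compute u'(x) = -6*x - 3.
Then u(x)^2 = 9*x**4 + 18*x**3 + 27*x**2 + 18*x + 9 and u'(x)^2 = 36*x**2 + 36*x + 9.
Integrate each monomial from 0 to 3 using ∫_0^3 c·x^n dx = c·3^(n+1)/(n+1):
  ∫_0^3 u(x)^2 dx = ∫_0^3 (9*x^4 + 18*x^3 + 27*x^2 + 18*x + 9) dx. Term by term:
    ∫_0^3 9*x^4 dx = 2187/5;  ∫_0^3 18*x^3 dx = 729/2;  ∫_0^3 27*x^2 dx = 243;
    ∫_0^3 18*x dx = 81;  ∫_0^3 9 dx = 27.
  Sum: 2187/5 + 729/2 + 243 + 81 + 27 = 11529/10.
  ∫_0^3 u'(x)^2 dx = ∫_0^3 (36*x^2 + 36*x + 9) dx. Term by term:
    ∫_0^3 36*x^2 dx = 324;  ∫_0^3 36*x dx = 162;  ∫_0^3 9 dx = 27.
  Sum: 324 + 162 + 27 = 513.
Adding: ||u||_{H^1}^2 = 11529/10 + 513 = 16659/10.


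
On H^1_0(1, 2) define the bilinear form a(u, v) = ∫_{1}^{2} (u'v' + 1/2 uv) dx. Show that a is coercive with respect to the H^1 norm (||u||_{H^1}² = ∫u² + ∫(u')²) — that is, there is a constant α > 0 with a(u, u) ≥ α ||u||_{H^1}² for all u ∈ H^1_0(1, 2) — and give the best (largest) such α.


α = (1/2 + π^2)/(1 + π^2)

Coercivity of a(·,·) on H^1_0(1, 2) means a(u, u) ≥ α ||u||_{H^1}² for every u ∈ H^1_0.
The interval has length L = 1, and Poincaré/coercivity depend only on L. Here a(u, u) = ∫(u')² + (1/2)·∫u².
Here 0 < c = 1/2 < 1. The condition a(u,u) ≥ α||u||_{H^1}² reads (1−α)∫(u')² ≥ (α−c)∫u². Any admissible α is ≤ 1 (rapidly oscillating u have ∫u²/∫(u')² → 0), and α = 1 would force 0 ≥ (1−c)∫u², impossible since c < 1; so 1−α > 0. By the sharp Poincaré inequality on H^1_0 of an interval of length L, ∫(u')² ≥ (π/L)²∫u² with equality for the first sine mode sin(π(x−x₀)/L) (x₀ the left endpoint), so the inequality holds for all u iff (1−α)(π/L)² ≥ α − c, i.e. α ≤ ((π/L)² + c)/((π/L)² + 1) = (1 + c(L/π)²)/(1 + (L/π)²). With (π/L)² = π^2 and c = 1/2, the largest admissible constant is α = ((π/L)² + c)/((π/L)² + 1).
Simplifying, α = (1/2 + π^2)/(1 + π^2).


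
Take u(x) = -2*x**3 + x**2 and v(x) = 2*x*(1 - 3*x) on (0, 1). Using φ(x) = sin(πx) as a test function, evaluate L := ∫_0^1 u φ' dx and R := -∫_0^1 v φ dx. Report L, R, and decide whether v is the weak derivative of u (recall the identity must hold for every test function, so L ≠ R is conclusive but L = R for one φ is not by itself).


LHS = -24/π^3 + 4/π, RHS = -24/π^3 + 4/π. Yes, v = u' weakly.

u(x) = -2*x**3 + x**2, classical derivative u'(x) = -6*x**2 + 2*x.
φ(x) = sin(πx), so φ'(x) = π*cos(π*x).
Note φ(0) = φ(1) = 0, so the boundary term u·φ vanishes.
LHS = ∫_0^1 u(x) φ'(x) dx = ∫_0^1 (-2*π*x^3*cos(π*x) + π*x^2*cos(π*x)) dx. Term by term:
  ∫_0^1 π*x^2*cos(π*x) dx = -2/π;  ∫_0^1 -2*π*x^3*cos(π*x) dx = -24/π^3 + 6/π.
Sum: -2/π + -24/π^3 + 6/π = -24/π^3 + 4/π.
So LHS = -24/π^3 + 4/π.
∫_0^1 v(x) φ(x) dx = ∫_0^1 (-6*x^2*sin(π*x) + 2*x*sin(π*x)) dx. Term by term:
  ∫_0^1 -6*x^2*sin(π*x) dx = -6/π + 24/π^3;  ∫_0^1 2*x*sin(π*x) dx = 2/π.
Sum: -6/π + 24/π^3 + 2/π = -4/π + 24/π^3.
So RHS = -∫_0^1 v(x) φ(x) dx = -24/π^3 + 4/π.
LHS = RHS, so the identity holds for this test φ.
Moreover u is smooth here and v(x) = u'(x) = -6*x**2 + 2*x pointwise, so the identity holds for every test function. Hence v is the weak derivative of u.


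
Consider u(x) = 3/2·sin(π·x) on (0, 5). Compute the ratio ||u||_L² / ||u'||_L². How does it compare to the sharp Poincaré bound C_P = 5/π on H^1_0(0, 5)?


||u||_L² / ||u'||_L² = 1/π < C_P = 5/π.

u(x) = 3/2·sin(π·x), so u'(x) = 3*π*cos(π*x)/2.
Writing u(x) = A·sin(kπx/L) with A = 3/2 and k = 5, use ∫_0^L sin²(kπx/L) dx = L/2 and ∫_0^L cos²(kπx/L) dx = L/2.
u² = 9/4·sin²(π·x) and (u')² = 9*π^2/4·cos²(π·x), and each of sin², cos² integrates to L/2 = 5/2 over (0, 5).
∫_0^5 u² dx = 45/8, so ||u||_L² = 3*sqrt(10)/4.
∫_0^5 (u')² dx = 45*π^2/8, so ||u'||_L² = 3*sqrt(10)*π/4.
Ratio ||u||_L² / ||u'||_L² = 1/π.
Sharp Poincaré constant on H^1_0(0, 5) is C_P = L/π = 5/π, achieved by sin(π/5·x).
This is the k = 5 harmonic; the ratio L/(kπ) is strictly less than C_P = L/π, consistent with the sharp inequality ||u||_L² ≤ C_P ||u'||_L².


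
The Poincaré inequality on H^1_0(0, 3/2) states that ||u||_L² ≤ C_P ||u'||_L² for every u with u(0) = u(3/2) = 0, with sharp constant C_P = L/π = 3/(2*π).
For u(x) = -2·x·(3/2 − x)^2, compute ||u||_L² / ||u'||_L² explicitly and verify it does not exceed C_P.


||u||_L² / ||u'||_L² = 3*sqrt(14)/28 < C_P = 3/(2*π).

u(x) = -2·x·(3/2 − x)^2, so u'(x) = 3*(1 - 2*x)*(x - 3/2).
u(x) = -2·x·(3/2 − x)^2 vanishes at x = 0 and x = 3/2, so u ∈ H^1_0(0, 3/2). Differentiate via the product rule and integrate the resulting polynomials term by term.
  ∫_0^3/2 u² dx = ∫_0^3/2 (4*x^6 - 24*x^5 + 54*x^4 - 54*x^3 + 81*x^2/4) dx. Term by term:
    ∫_0^3/2 4*x^6 dx = 2187/224;  ∫_0^3/2 -24*x^5 dx = -729/16;  ∫_0^3/2 54*x^4 dx = 6561/80;
    ∫_0^3/2 -54*x^3 dx = -2187/32;  ∫_0^3/2 81*x^2/4 dx = 729/32.
  Sum: 2187/224 − 729/16 + 6561/80 − 2187/32 + 729/32 = 729/1120.
  ∫_0^3/2 (u')² dx = ∫_0^3/2 (36*x^4 - 144*x^3 + 198*x^2 - 108*x + 81/4) dx. Term by term:
    ∫_0^3/2 36*x^4 dx = 2187/40;  ∫_0^3/2 -144*x^3 dx = -729/4;  ∫_0^3/2 198*x^2 dx = 891/4;
    ∫_0^3/2 -108*x dx = -243/2;  ∫_0^3/2 81/4 dx = 243/8.
  Sum: 2187/40 − 729/4 + 891/4 − 243/2 + 243/8 = 81/20.
∫_0^3/2 u² dx = 729/1120, so ||u||_L² = 27*sqrt(70)/280.
∫_0^3/2 (u')² dx = 81/20, so ||u'||_L² = 9*sqrt(5)/10.
Ratio ||u||_L² / ||u'||_L² = 3*sqrt(14)/28.
Sharp Poincaré constant on H^1_0(0, 3/2) is C_P = L/π = 3/(2*π), achieved by sin(2*π/3·x).
A polynomial bump cannot attain the sharp Poincaré constant (only the first sine eigenfunction does), so the ratio is strictly less than C_P, consistent with ||u||_L² ≤ C_P ||u'||_L².


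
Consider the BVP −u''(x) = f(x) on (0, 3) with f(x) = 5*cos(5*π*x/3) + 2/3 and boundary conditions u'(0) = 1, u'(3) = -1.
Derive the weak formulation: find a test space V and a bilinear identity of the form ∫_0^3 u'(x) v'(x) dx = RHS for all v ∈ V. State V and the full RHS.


V = H^1(0, 3) (v unrestricted at boundary; u is determined up to an additive constant); weak form: ∫_0^3 u'v' dx = ∫_0^3 (5*cos(5*π*x/3) + 2/3) v dx − v(3) − v(0) for all v ∈ V.

Multiply both sides by a test function v and integrate from 0 to 3:
  ∫_0^3 −u''(x) v(x) dx = ∫_0^3 f(x) v(x) dx.
Integrate the LHS by parts once:
  ∫_0^3 −u'' v dx = −[u'(x) v(x)]_0^3 + ∫_0^3 u'(x) v'(x) dx.
Thus ∫_0^3 u'(x) v'(x) dx = ∫_0^3 f(x) v(x) dx + [u'(x) v(x)]_0^3.
Choose V so that boundary terms are either known or forced to vanish.
u has inhomogeneous Neumann u'(0) = 1, u'(3) = -1. [u' v]_0^3 = (-1)·v(3) − (1)·v(0) = − v(3) − v(0). Take V = H^1(0, 3); boundary term becomes part of RHS.
Weak formulation: find u (satisfying any essential BC) such that ∫_0^3 u'(x) v'(x) dx = ∫_0^3 f v dx − v(3) − v(0) for all v ∈ V (Neumann data are natural BCs: they enter the RHS as boundary terms).
Substituting f(x) = 5*cos(5*π*x/3) + 2/3, the right-hand side is ∫_0^3 (5*cos(5*π*x/3) + 2/3) v dx − v(3) − v(0).
Compatibility check (pure Neumann): taking v ≡ 1 ∈ V gives 0 = ∫_0^3 f dx + (-1) − (1), i.e. ∫_0^3 f dx must equal u'(0) − u'(3) = 2. Indeed ∫_0^3 (5*cos(5*π*x/3) + 2/3) dx = 2, so the data are compatible. The solution is then unique only up to an additive constant (fix it e.g. by requiring ∫_0^3 u dx = 0).


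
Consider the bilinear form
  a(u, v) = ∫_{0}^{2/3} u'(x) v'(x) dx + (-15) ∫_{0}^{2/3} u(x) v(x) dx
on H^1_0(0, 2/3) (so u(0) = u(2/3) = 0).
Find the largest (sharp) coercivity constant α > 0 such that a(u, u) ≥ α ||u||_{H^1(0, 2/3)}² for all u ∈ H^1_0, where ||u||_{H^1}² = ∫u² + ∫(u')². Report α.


α = 3*(-20 + 3*π^2)/(4 + 9*π^2)

Coercivity of a(·,·) on H^1_0(0, 2/3) means a(u, u) ≥ α ||u||_{H^1}² for every u ∈ H^1_0.
The interval has length L = 2/3, and Poincaré/coercivity depend only on L. Here a(u, u) = ∫(u')² + (-15)·∫u².
Here c = -15 < 0 with |c| < (π/L)² = 9*π^2/4, so coercivity still holds. The condition a(u,u) ≥ α||u||_{H^1}² reads (1−α)∫(u')² ≥ (α−c)∫u². Any admissible α is ≤ 1 (rapidly oscillating u have ∫u²/∫(u')² → 0), and α = 1 would force 0 ≥ (1−c)∫u², impossible since c < 1; so 1−α > 0. By the sharp Poincaré inequality on H^1_0 of an interval of length L, ∫(u')² ≥ (π/L)²∫u² with equality for the first sine mode sin(π(x−x₀)/L) (x₀ the left endpoint), so the inequality holds for all u iff (1−α)(π/L)² ≥ α − c, i.e. α ≤ ((π/L)² + c)/((π/L)² + 1) = (1 + c(L/π)²)/(1 + (L/π)²). (Direct route, valid since c ≤ 0: Poincaré gives c∫u² ≥ c(L/π)²∫(u')², so a(u,u) ≥ (1 + c(L/π)²)∫(u')², while ||u||_{H^1}² ≤ (1 + (L/π)²)∫(u')²; dividing yields the same α.) With (π/L)² = 9*π^2/4 and c = -15, the largest admissible constant is α = ((π/L)² + c)/((π/L)² + 1).
Simplifying, α = 3*(-20 + 3*π^2)/(4 + 9*π^2).


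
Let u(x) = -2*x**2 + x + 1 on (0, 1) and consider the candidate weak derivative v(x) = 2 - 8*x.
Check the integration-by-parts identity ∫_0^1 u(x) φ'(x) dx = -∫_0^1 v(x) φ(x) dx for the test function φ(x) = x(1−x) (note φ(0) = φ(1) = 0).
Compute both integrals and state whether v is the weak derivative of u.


LHS = 1/6, RHS = 1/3. No, v is not the weak derivative of u.

u(x) = -2*x**2 + x + 1, classical derivative u'(x) = 1 - 4*x.
φ(x) = x(1−x), so φ'(x) = 1 - 2*x.
Note φ(0) = φ(1) = 0, so the boundary term u·φ vanishes.
LHS = ∫_0^1 u(x) φ'(x) dx = ∫_0^1 (4*x^3 - 4*x^2 - x + 1) dx. Term by term:
  ∫_0^1 4*x^3 dx = 1;  ∫_0^1 -4*x^2 dx = -4/3;  ∫_0^1 -x dx = -1/2;
  ∫_0^1 1 dx = 1.
Sum: 1 − 4/3 − 1/2 + 1 = 1/6.
So LHS = 1/6.
∫_0^1 v(x) φ(x) dx = ∫_0^1 (8*x^3 - 10*x^2 + 2*x) dx. Term by term:
  ∫_0^1 8*x^3 dx = 2;  ∫_0^1 -10*x^2 dx = -10/3;  ∫_0^1 2*x dx = 1.
Sum: 2 − 10/3 + 1 = -1/3.
So RHS = -∫_0^1 v(x) φ(x) dx = 1/3.
LHS − RHS = -1/6 ≠ 0, so the identity fails.
(For a valid weak derivative the identity must hold for EVERY test function, in particular this one. The failure shows v is NOT the weak derivative of u.)
Correct weak derivative would be u'(x) = 1 - 4*x.


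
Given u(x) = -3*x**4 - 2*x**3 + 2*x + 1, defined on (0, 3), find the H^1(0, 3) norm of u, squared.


||u||_{H^1}^2 = 6416979/70

The H^1 norm (squared) on an interval (0, L) is
  ||u||_{H^1}^2 = ∫_0^L u(x)^2 dx + ∫_0^L u'(x)^2 dx.
Compute u'(x) = -12*x**3 - 6*x**2 + 2.
Then u(x)^2 = 9*x**8 + 12*x**7 + 4*x**6 - 12*x**5 - 14*x**4 - 4*x**3 + 4*x**2 + 4*x + 1 and u'(x)^2 = 144*x**6 + 144*x**5 + 36*x**4 - 48*x**3 - 24*x**2 + 4.
Integrate each monomial from 0 to 3 using ∫_0^3 c·x^n dx = c·3^(n+1)/(n+1):
  ∫_0^3 u(x)^2 dx = ∫_0^3 (9*x^8 + 12*x^7 + 4*x^6 - 12*x^5 - 14*x^4 - 4*x^3 + 4*x^2 + 4*x + 1) dx. Term by term:
    ∫_0^3 9*x^8 dx = 19683;  ∫_0^3 12*x^7 dx = 19683/2;  ∫_0^3 4*x^6 dx = 8748/7;
    ∫_0^3 -12*x^5 dx = -1458;  ∫_0^3 -14*x^4 dx = -3402/5;  ∫_0^3 -4*x^3 dx = -81;
    ∫_0^3 4*x^2 dx = 36;  ∫_0^3 4*x dx = 18;  ∫_0^3 1 dx = 3.
  Sum: 19683 + 19683/2 + 8748/7 − 1458 − 3402/5 − 81 + 36 + 18 + 3 = 2002827/70.
  ∫_0^3 u'(x)^2 dx = ∫_0^3 (144*x^6 + 144*x^5 + 36*x^4 - 48*x^3 - 24*x^2 + 4) dx. Term by term:
    ∫_0^3 144*x^6 dx = 314928/7;  ∫_0^3 144*x^5 dx = 17496;  ∫_0^3 36*x^4 dx = 8748/5;
    ∫_0^3 -48*x^3 dx = -972;  ∫_0^3 -24*x^2 dx = -216;  ∫_0^3 4 dx = 12.
  Sum: 314928/7 + 17496 + 8748/5 − 972 − 216 + 12 = 2207076/35.
Adding: ||u||_{H^1}^2 = 2002827/70 + 2207076/35 = 6416979/70.


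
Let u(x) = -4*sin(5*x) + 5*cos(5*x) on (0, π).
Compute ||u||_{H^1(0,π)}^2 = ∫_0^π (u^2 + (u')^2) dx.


||u||_{H^1(0,π)}^2 = 533*π

u'(x) = -25*sin(5*x) - 20*cos(5*x).
Expand u² and (u')² and integrate term by term on (0, π), using: for integers n ≥ 1, ∫_0^π sin²(nx) dx = ∫_0^π cos²(nx) dx = π/2; for n ≠ n', ∫_0^π sin(nx)sin(n'x) dx = ∫_0^π cos(nx)cos(n'x) dx = 0; and by product-to-sum, ∫_0^π sin(nx)cos(n'x) dx = ½∫_0^π [sin((n+n')x) + sin((n−n')x)] dx, which is 0 when n+n' is even and 2n/(n²−n'²) when n+n' is odd (it need not vanish on (0, π)).
  u² squared terms: (-4)²·∫sin(5x)² dx = 16·π/2 = 8*π;  (5)²·∫cos(5x)² dx = 25·π/2 = 25*π/2.
  u² cross terms: 2·(-4)·(5)·∫sin(5x)·cos(5x) dx = -40·(0) = 0.
  So ∫_0^π u² dx = 8*π + 25*π/2 + 0 = 41*π/2.
  (u')² squared terms: (-25)²·∫sin(5x)² dx = 625·π/2 = 625*π/2;  (-20)²·∫cos(5x)² dx = 400·π/2 = 200*π.
  (u')² cross terms: 2·(-25)·(-20)·∫sin(5x)·cos(5x) dx = 1000·(0) = 0.
  So ∫_0^π (u')² dx = 625*π/2 + 200*π + 0 = 1025*π/2.
||u||_{H^1}^2 = (41*π/2) + (1025*π/2) = 533*π.


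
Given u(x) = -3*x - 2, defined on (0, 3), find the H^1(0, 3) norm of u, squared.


||u||_{H^1}^2 = 174

The H^1 norm (squared) on an interval (0, L) is
  ||u||_{H^1}^2 = ∫_0^L u(x)^2 dx + ∫_0^L u'(x)^2 dx.
Compute u'(x) = -3.
Then u(x)^2 = 9*x**2 + 12*x + 4 and u'(x)^2 = 9.
Integrate each monomial from 0 to 3 using ∫_0^3 c·x^n dx = c·3^(n+1)/(n+1):
  ∫_0^3 u(x)^2 dx = ∫_0^3 (9*x^2 + 12*x + 4) dx. Term by term:
    ∫_0^3 9*x^2 dx = 81;  ∫_0^3 12*x dx = 54;  ∫_0^3 4 dx = 12.
  Sum: 81 + 54 + 12 = 147.
  ∫_0^3 u'(x)^2 dx = ∫_0^3 (9) dx. Term by term:
    ∫_0^3 9 dx = 27.
Adding: ||u||_{H^1}^2 = 147 + 27 = 174.


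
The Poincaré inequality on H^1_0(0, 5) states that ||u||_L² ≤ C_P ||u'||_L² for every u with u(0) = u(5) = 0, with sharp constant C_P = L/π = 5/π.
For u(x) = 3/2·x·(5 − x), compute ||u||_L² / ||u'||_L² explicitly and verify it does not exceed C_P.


||u||_L² / ||u'||_L² = sqrt(10)/2 < C_P = 5/π.

u(x) = 3/2·x·(5 − x), so u'(x) = 15/2 - 3*x.
u(x) = 3/2·x·(5 − x) vanishes at x = 0 and x = 5, so u ∈ H^1_0(0, 5). Differentiate via the product rule and integrate the resulting polynomials term by term.
  ∫_0^5 u² dx = ∫_0^5 (9*x^4/4 - 45*x^3/2 + 225*x^2/4) dx. Term by term:
    ∫_0^5 9*x^4/4 dx = 5625/4;  ∫_0^5 -45*x^3/2 dx = -28125/8;  ∫_0^5 225*x^2/4 dx = 9375/4.
  Sum: 5625/4 − 28125/8 + 9375/4 = 1875/8.
  ∫_0^5 (u')² dx = ∫_0^5 (9*x^2 - 45*x + 225/4) dx. Term by term:
    ∫_0^5 9*x^2 dx = 375;  ∫_0^5 -45*x dx = -1125/2;  ∫_0^5 225/4 dx = 1125/4.
  Sum: 375 − 1125/2 + 1125/4 = 375/4.
∫_0^5 u² dx = 1875/8, so ||u||_L² = 25*sqrt(6)/4.
∫_0^5 (u')² dx = 375/4, so ||u'||_L² = 5*sqrt(15)/2.
Ratio ||u||_L² / ||u'||_L² = sqrt(10)/2.
Sharp Poincaré constant on H^1_0(0, 5) is C_P = L/π = 5/π, achieved by sin(π/5·x).
A polynomial bump cannot attain the sharp Poincaré constant (only the first sine eigenfunction does), so the ratio is strictly less than C_P, consistent with ||u||_L² ≤ C_P ||u'||_L².


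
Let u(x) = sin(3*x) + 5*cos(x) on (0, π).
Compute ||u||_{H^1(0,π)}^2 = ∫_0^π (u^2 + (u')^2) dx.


||u||_{H^1(0,π)}^2 = 30*π

u'(x) = -5*sin(x) + 3*cos(3*x).
Expand u² and (u')² and integrate term by term on (0, π), using: for integers n ≥ 1, ∫_0^π sin²(nx) dx = ∫_0^π cos²(nx) dx = π/2; for n ≠ n', ∫_0^π sin(nx)sin(n'x) dx = ∫_0^π cos(nx)cos(n'x) dx = 0; and by product-to-sum, ∫_0^π sin(nx)cos(n'x) dx = ½∫_0^π [sin((n+n')x) + sin((n−n')x)] dx, which is 0 when n+n' is even and 2n/(n²−n'²) when n+n' is odd (it need not vanish on (0, π)).
  u² squared terms: (5)²·∫cos(x)² dx = 25·π/2 = 25*π/2;  (1)²·∫sin(3x)² dx = 1·π/2 = π/2.
  u² cross terms: 2·(5)·(1)·∫cos(x)·sin(3x) dx = 10·(0) = 0.
  So ∫_0^π u² dx = 25*π/2 + π/2 + 0 = 13*π.
  (u')² squared terms: (-5)²·∫sin(x)² dx = 25·π/2 = 25*π/2;  (3)²·∫cos(3x)² dx = 9·π/2 = 9*π/2.
  (u')² cross terms: 2·(-5)·(3)·∫sin(x)·cos(3x) dx = -30·(0) = 0.
  So ∫_0^π (u')² dx = 25*π/2 + 9*π/2 + 0 = 17*π.
||u||_{H^1}^2 = (13*π) + (17*π) = 30*π.


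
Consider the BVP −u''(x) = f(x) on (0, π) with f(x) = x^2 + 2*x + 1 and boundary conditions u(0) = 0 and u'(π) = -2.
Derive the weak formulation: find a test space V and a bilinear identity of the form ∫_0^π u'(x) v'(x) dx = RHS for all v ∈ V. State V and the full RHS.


V = {v ∈ H^1(0, π) : v(0) = 0} (test functions vanish at x = 0 where u is specified); weak form: ∫_0^π u'v' dx = ∫_0^π (x^2 + 2*x + 1) v dx − 2·v(π) for all v ∈ V.

Multiply both sides by a test function v and integrate from 0 to π:
  ∫_0^π −u''(x) v(x) dx = ∫_0^π f(x) v(x) dx.
Integrate the LHS by parts once:
  ∫_0^π −u'' v dx = −[u'(x) v(x)]_0^π + ∫_0^π u'(x) v'(x) dx.
Thus ∫_0^π u'(x) v'(x) dx = ∫_0^π f(x) v(x) dx + [u'(x) v(x)]_0^π.
Choose V so that boundary terms are either known or forced to vanish.
Mixed BC: u(0) = 0 (Dirichlet) and u'(π) = -2 (Neumann). Define V = {v ∈ H^1(0, π) : v(0) = 0}. Then [u' v]_0^π = u'(π)·v(π) − u'(0)·0 = − 2·v(π).
Weak formulation: find u (satisfying any essential BC) such that ∫_0^π u'(x) v'(x) dx = ∫_0^π f v dx − 2·v(π) for all v ∈ V (Dirichlet at 0 absorbed into V; Neumann datum at x = π contributes the boundary term).
Substituting f(x) = x^2 + 2*x + 1, the right-hand side is ∫_0^π (x^2 + 2*x + 1) v dx − 2·v(π).


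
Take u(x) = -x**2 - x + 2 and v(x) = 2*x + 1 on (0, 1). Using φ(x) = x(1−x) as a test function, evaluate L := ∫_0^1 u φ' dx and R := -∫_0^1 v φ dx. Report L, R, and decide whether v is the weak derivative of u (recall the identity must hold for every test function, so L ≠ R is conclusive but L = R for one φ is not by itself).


LHS = 1/3, RHS = -1/3. No, v is not the weak derivative of u.

u(x) = -x**2 - x + 2, classical derivative u'(x) = -2*x - 1.
φ(x) = x(1−x), so φ'(x) = 1 - 2*x.
Note φ(0) = φ(1) = 0, so the boundary term u·φ vanishes.
LHS = ∫_0^1 u(x) φ'(x) dx = ∫_0^1 (2*x^3 + x^2 - 5*x + 2) dx. Term by term:
  ∫_0^1 2*x^3 dx = 1/2;  ∫_0^1 x^2 dx = 1/3;  ∫_0^1 -5*x dx = -5/2;
  ∫_0^1 2 dx = 2.
Sum: 1/2 + 1/3 − 5/2 + 2 = 1/3.
So LHS = 1/3.
∫_0^1 v(x) φ(x) dx = ∫_0^1 (-2*x^3 + x^2 + x) dx. Term by term:
  ∫_0^1 -2*x^3 dx = -1/2;  ∫_0^1 x^2 dx = 1/3;  ∫_0^1 x dx = 1/2.
Sum: -1/2 + 1/3 + 1/2 = 1/3.
So RHS = -∫_0^1 v(x) φ(x) dx = -1/3.
LHS − RHS = 2/3 ≠ 0, so the identity fails.
(For a valid weak derivative the identity must hold for EVERY test function, in particular this one. The failure shows v is NOT the weak derivative of u.)
Correct weak derivative would be u'(x) = -2*x - 1.


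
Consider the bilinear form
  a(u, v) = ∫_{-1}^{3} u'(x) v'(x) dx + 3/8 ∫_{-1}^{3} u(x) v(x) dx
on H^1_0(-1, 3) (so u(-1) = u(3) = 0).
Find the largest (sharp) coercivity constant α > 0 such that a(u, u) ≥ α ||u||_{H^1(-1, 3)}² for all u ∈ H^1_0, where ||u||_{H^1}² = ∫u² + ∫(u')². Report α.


α = (6 + π^2)/(π^2 + 16)

Coercivity of a(·,·) on H^1_0(-1, 3) means a(u, u) ≥ α ||u||_{H^1}² for every u ∈ H^1_0.
The interval has length L = 4, and Poincaré/coercivity depend only on L. Here a(u, u) = ∫(u')² + (3/8)·∫u².
Here 0 < c = 3/8 < 1. The condition a(u,u) ≥ α||u||_{H^1}² reads (1−α)∫(u')² ≥ (α−c)∫u². Any admissible α is ≤ 1 (rapidly oscillating u have ∫u²/∫(u')² → 0), and α = 1 would force 0 ≥ (1−c)∫u², impossible since c < 1; so 1−α > 0. By the sharp Poincaré inequality on H^1_0 of an interval of length L, ∫(u')² ≥ (π/L)²∫u² with equality for the first sine mode sin(π(x−x₀)/L) (x₀ the left endpoint), so the inequality holds for all u iff (1−α)(π/L)² ≥ α − c, i.e. α ≤ ((π/L)² + c)/((π/L)² + 1) = (1 + c(L/π)²)/(1 + (L/π)²). With (π/L)² = π^2/16 and c = 3/8, the largest admissible constant is α = ((π/L)² + c)/((π/L)² + 1).
Simplifying, α = (6 + π^2)/(π^2 + 16).


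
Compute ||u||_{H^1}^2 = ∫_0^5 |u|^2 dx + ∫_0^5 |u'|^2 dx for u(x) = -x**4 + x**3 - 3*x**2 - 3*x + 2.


||u||_{H^1}^2 = 88478855/252

The H^1 norm (squared) on an interval (0, L) is
  ||u||_{H^1}^2 = ∫_0^L u(x)^2 dx + ∫_0^L u'(x)^2 dx.
Compute u'(x) = -4*x**3 + 3*x**2 - 6*x - 3.
Then u(x)^2 = x**8 - 2*x**7 + 7*x**6 - x**4 + 22*x**3 - 3*x**2 - 12*x + 4 and u'(x)^2 = 16*x**6 - 24*x**5 + 57*x**4 - 12*x**3 + 18*x**2 + 36*x + 9.
Integrate each monomial from 0 to 5 using ∫_0^5 c·x^n dx = c·5^(n+1)/(n+1):
  ∫_0^5 u(x)^2 dx = ∫_0^5 (x^8 - 2*x^7 + 7*x^6 - x^4 + 22*x^3 - 3*x^2 - 12*x + 4) dx. Term by term:
    ∫_0^5 x^8 dx = 1953125/9;  ∫_0^5 -2*x^7 dx = -390625/4;  ∫_0^5 7*x^6 dx = 78125;
    ∫_0^5 -x^4 dx = -625;  ∫_0^5 22*x^3 dx = 6875/2;  ∫_0^5 -3*x^2 dx = -125;
    ∫_0^5 -12*x dx = -150;  ∫_0^5 4 dx = 20.
  Sum: 1953125/9 − 390625/4 + 78125 − 625 + 6875/2 − 125 − 150 + 20 = 7201445/36.
  ∫_0^5 u'(x)^2 dx = ∫_0^5 (16*x^6 - 24*x^5 + 57*x^4 - 12*x^3 + 18*x^2 + 36*x + 9) dx. Term by term:
    ∫_0^5 16*x^6 dx = 1250000/7;  ∫_0^5 -24*x^5 dx = -62500;  ∫_0^5 57*x^4 dx = 35625;
    ∫_0^5 -12*x^3 dx = -1875;  ∫_0^5 18*x^2 dx = 750;  ∫_0^5 36*x dx = 450;
    ∫_0^5 9 dx = 45.
  Sum: 1250000/7 − 62500 + 35625 − 1875 + 750 + 450 + 45 = 1057465/7.
Adding: ||u||_{H^1}^2 = 7201445/36 + 1057465/7 = 88478855/252.


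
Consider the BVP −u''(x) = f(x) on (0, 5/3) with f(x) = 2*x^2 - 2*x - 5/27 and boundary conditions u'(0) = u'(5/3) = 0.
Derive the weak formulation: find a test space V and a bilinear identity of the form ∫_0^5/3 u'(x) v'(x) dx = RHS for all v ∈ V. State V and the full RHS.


V = H^1(0, 5/3) (no boundary constraint on v; u is determined up to an additive constant); weak form: ∫_0^5/3 u'v' dx = ∫_0^5/3 (2*x^2 - 2*x - 5/27) v dx for all v ∈ V.

Multiply both sides by a test function v and integrate from 0 to 5/3:
  ∫_0^5/3 −u''(x) v(x) dx = ∫_0^5/3 f(x) v(x) dx.
Integrate the LHS by parts once:
  ∫_0^5/3 −u'' v dx = −[u'(x) v(x)]_0^5/3 + ∫_0^5/3 u'(x) v'(x) dx.
Thus ∫_0^5/3 u'(x) v'(x) dx = ∫_0^5/3 f(x) v(x) dx + [u'(x) v(x)]_0^5/3.
Choose V so that boundary terms are either known or forced to vanish.
u has homogeneous Neumann: u'(0) = u'(5/3) = 0. So [u' v]_0^5/3 = 0·v(5/3) − 0·v(0) = 0 for any v; take V = H^1(0, 5/3).
Weak formulation: find u (satisfying any essential BC) such that ∫_0^5/3 u'(x) v'(x) dx = ∫_0^5/3 f v dx for all v ∈ V (homogeneous Neumann, so boundary terms vanish).
Substituting f(x) = 2*x^2 - 2*x - 5/27, the right-hand side is ∫_0^5/3 (2*x^2 - 2*x - 5/27) v dx.
Compatibility check (pure Neumann): taking v ≡ 1 ∈ V gives 0 = ∫_0^5/3 f dx + (0) − (0), i.e. ∫_0^5/3 f dx must equal u'(0) − u'(5/3) = 0. Indeed ∫_0^5/3 (2*x^2 - 2*x - 5/27) dx = 0, so the data are compatible. The solution is then unique only up to an additive constant (fix it e.g. by requiring ∫_0^5/3 u dx = 0).


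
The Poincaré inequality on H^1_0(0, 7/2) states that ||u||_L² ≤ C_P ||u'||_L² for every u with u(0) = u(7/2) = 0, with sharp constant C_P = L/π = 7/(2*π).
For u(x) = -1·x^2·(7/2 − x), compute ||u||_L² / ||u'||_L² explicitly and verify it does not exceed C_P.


||u||_L² / ||u'||_L² = sqrt(14)/4 < C_P = 7/(2*π).

u(x) = -1·x^2·(7/2 − x), so u'(x) = x*(3*x - 7).
u(x) = -1·x^2·(7/2 − x) vanishes at x = 0 and x = 7/2, so u ∈ H^1_0(0, 7/2). Differentiate via the product rule and integrate the resulting polynomials term by term.
  ∫_0^7/2 u² dx = ∫_0^7/2 (x^6 - 7*x^5 + 49*x^4/4) dx. Term by term:
    ∫_0^7/2 x^6 dx = 117649/128;  ∫_0^7/2 -7*x^5 dx = -823543/384;  ∫_0^7/2 49*x^4/4 dx = 823543/640.
  Sum: 117649/128 − 823543/384 + 823543/640 = 117649/1920.
  ∫_0^7/2 (u')² dx = ∫_0^7/2 (9*x^4 - 42*x^3 + 49*x^2) dx. Term by term:
    ∫_0^7/2 9*x^4 dx = 151263/160;  ∫_0^7/2 -42*x^3 dx = -50421/32;  ∫_0^7/2 49*x^2 dx = 16807/24.
  Sum: 151263/160 − 50421/32 + 16807/24 = 16807/240.
∫_0^7/2 u² dx = 117649/1920, so ||u||_L² = 343*sqrt(30)/240.
∫_0^7/2 (u')² dx = 16807/240, so ||u'||_L² = 49*sqrt(105)/60.
Ratio ||u||_L² / ||u'||_L² = sqrt(14)/4.
Sharp Poincaré constant on H^1_0(0, 7/2) is C_P = L/π = 7/(2*π), achieved by sin(2*π/7·x).
A polynomial bump cannot attain the sharp Poincaré constant (only the first sine eigenfunction does), so the ratio is strictly less than C_P, consistent with ||u||_L² ≤ C_P ||u'||_L².


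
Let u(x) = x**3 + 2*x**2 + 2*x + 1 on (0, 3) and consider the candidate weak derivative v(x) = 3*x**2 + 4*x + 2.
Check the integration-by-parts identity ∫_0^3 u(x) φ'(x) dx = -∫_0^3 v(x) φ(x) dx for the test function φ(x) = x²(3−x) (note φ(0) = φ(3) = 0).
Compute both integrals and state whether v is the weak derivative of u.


LHS = -135, RHS = -135. Yes, v = u' weakly.

u(x) = x**3 + 2*x**2 + 2*x + 1, classical derivative u'(x) = 3*x**2 + 4*x + 2.
φ(x) = x²(3−x), so φ'(x) = 3*x*(2 - x).
Note φ(0) = φ(3) = 0, so the boundary term u·φ vanishes.
LHS = ∫_0^3 u(x) φ'(x) dx = ∫_0^3 (-3*x^5 + 6*x^3 + 9*x^2 + 6*x) dx. Term by term:
  ∫_0^3 -3*x^5 dx = -729/2;  ∫_0^3 6*x^3 dx = 243/2;  ∫_0^3 9*x^2 dx = 81;
  ∫_0^3 6*x dx = 27.
Sum: -729/2 + 243/2 + 81 + 27 = -135.
So LHS = -135.
∫_0^3 v(x) φ(x) dx = ∫_0^3 (-3*x^5 + 5*x^4 + 10*x^3 + 6*x^2) dx. Term by term:
  ∫_0^3 -3*x^5 dx = -729/2;  ∫_0^3 5*x^4 dx = 243;  ∫_0^3 10*x^3 dx = 405/2;
  ∫_0^3 6*x^2 dx = 54.
Sum: -729/2 + 243 + 405/2 + 54 = 135.
So RHS = -∫_0^3 v(x) φ(x) dx = -135.
LHS = RHS, so the identity holds for this test φ.
Moreover u is smooth here and v(x) = u'(x) = 3*x**2 + 4*x + 2 pointwise, so the identity holds for every test function. Hence v is the weak derivative of u.


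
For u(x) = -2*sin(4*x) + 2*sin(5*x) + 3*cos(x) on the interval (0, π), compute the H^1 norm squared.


||u||_{H^1(0,π)}^2 = -64/5 + 95*π

u'(x) = -3*sin(x) - 8*cos(4*x) + 10*cos(5*x).
Expand u² and (u')² and integrate term by term on (0, π), using: for integers n ≥ 1, ∫_0^π sin²(nx) dx = ∫_0^π cos²(nx) dx = π/2; for n ≠ n', ∫_0^π sin(nx)sin(n'x) dx = ∫_0^π cos(nx)cos(n'x) dx = 0; and by product-to-sum, ∫_0^π sin(nx)cos(n'x) dx = ½∫_0^π [sin((n+n')x) + sin((n−n')x)] dx, which is 0 when n+n' is even and 2n/(n²−n'²) when n+n' is odd (it need not vanish on (0, π)).
  u² squared terms: (-2)²·∫sin(4x)² dx = 4·π/2 = 2*π;  (2)²·∫sin(5x)² dx = 4·π/2 = 2*π;  (3)²·∫cos(x)² dx = 9·π/2 = 9*π/2.
  u² cross terms: 2·(-2)·(2)·∫sin(4x)·sin(5x) dx = -8·(0) = 0;  2·(-2)·(3)·∫sin(4x)·cos(x) dx = -12·(8/15) = -32/5;  2·(2)·(3)·∫sin(5x)·cos(x) dx = 12·(0) = 0.
  So ∫_0^π u² dx = 2*π + 2*π + 9*π/2 + 0 − 32/5 + 0 = -32/5 + 17*π/2.
  (u')² squared terms: (-8)²·∫cos(4x)² dx = 64·π/2 = 32*π;  (-3)²·∫sin(x)² dx = 9·π/2 = 9*π/2;  (10)²·∫cos(5x)² dx = 100·π/2 = 50*π.
  (u')² cross terms: 2·(-8)·(-3)·∫cos(4x)·sin(x) dx = 48·(-2/15) = -32/5;  2·(-8)·(10)·∫cos(4x)·cos(5x) dx = -160·(0) = 0;  2·(-3)·(10)·∫sin(x)·cos(5x) dx = -60·(0) = 0.
  So ∫_0^π (u')² dx = 32*π + 9*π/2 + 50*π − 32/5 + 0 + 0 = -32/5 + 173*π/2.
||u||_{H^1}^2 = (-32/5 + 17*π/2) + (-32/5 + 173*π/2) = -64/5 + 95*π.


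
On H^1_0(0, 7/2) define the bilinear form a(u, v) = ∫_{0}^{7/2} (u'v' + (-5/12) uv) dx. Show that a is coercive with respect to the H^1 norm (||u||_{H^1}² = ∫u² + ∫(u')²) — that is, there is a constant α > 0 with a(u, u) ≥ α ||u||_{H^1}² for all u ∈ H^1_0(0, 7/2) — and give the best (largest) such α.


α = (-245 + 48*π^2)/(12*(4*π^2 + 49))

Coercivity of a(·,·) on H^1_0(0, 7/2) means a(u, u) ≥ α ||u||_{H^1}² for every u ∈ H^1_0.
The interval has length L = 7/2, and Poincaré/coercivity depend only on L. Here a(u, u) = ∫(u')² + (-5/12)·∫u².
Here c = -5/12 < 0 with |c| < (π/L)² = 4*π^2/49, so coercivity still holds. The condition a(u,u) ≥ α||u||_{H^1}² reads (1−α)∫(u')² ≥ (α−c)∫u². Any admissible α is ≤ 1 (rapidly oscillating u have ∫u²/∫(u')² → 0), and α = 1 would force 0 ≥ (1−c)∫u², impossible since c < 1; so 1−α > 0. By the sharp Poincaré inequality on H^1_0 of an interval of length L, ∫(u')² ≥ (π/L)²∫u² with equality for the first sine mode sin(π(x−x₀)/L) (x₀ the left endpoint), so the inequality holds for all u iff (1−α)(π/L)² ≥ α − c, i.e. α ≤ ((π/L)² + c)/((π/L)² + 1) = (1 + c(L/π)²)/(1 + (L/π)²). (Direct route, valid since c ≤ 0: Poincaré gives c∫u² ≥ c(L/π)²∫(u')², so a(u,u) ≥ (1 + c(L/π)²)∫(u')², while ||u||_{H^1}² ≤ (1 + (L/π)²)∫(u')²; dividing yields the same α.) With (π/L)² = 4*π^2/49 and c = -5/12, the largest admissible constant is α = ((π/L)² + c)/((π/L)² + 1).
Simplifying, α = (-245 + 48*π^2)/(12*(4*π^2 + 49)).


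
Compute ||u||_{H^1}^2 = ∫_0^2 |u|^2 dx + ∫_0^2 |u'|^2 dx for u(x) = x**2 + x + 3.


||u||_{H^1}^2 = 1256/15

The H^1 norm (squared) on an interval (0, L) is
  ||u||_{H^1}^2 = ∫_0^L u(x)^2 dx + ∫_0^L u'(x)^2 dx.
Compute u'(x) = 2*x + 1.
Then u(x)^2 = x**4 + 2*x**3 + 7*x**2 + 6*x + 9 and u'(x)^2 = 4*x**2 + 4*x + 1.
Integrate each monomial from 0 to 2 using ∫_0^2 c·x^n dx = c·2^(n+1)/(n+1):
  ∫_0^2 u(x)^2 dx = ∫_0^2 (x^4 + 2*x^3 + 7*x^2 + 6*x + 9) dx. Term by term:
    ∫_0^2 x^4 dx = 32/5;  ∫_0^2 2*x^3 dx = 8;  ∫_0^2 7*x^2 dx = 56/3;
    ∫_0^2 6*x dx = 12;  ∫_0^2 9 dx = 18.
  Sum: 32/5 + 8 + 56/3 + 12 + 18 = 946/15.
  ∫_0^2 u'(x)^2 dx = ∫_0^2 (4*x^2 + 4*x + 1) dx. Term by term:
    ∫_0^2 4*x^2 dx = 32/3;  ∫_0^2 4*x dx = 8;  ∫_0^2 1 dx = 2.
  Sum: 32/3 + 8 + 2 = 62/3.
Adding: ||u||_{H^1}^2 = 946/15 + 62/3 = 1256/15.
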